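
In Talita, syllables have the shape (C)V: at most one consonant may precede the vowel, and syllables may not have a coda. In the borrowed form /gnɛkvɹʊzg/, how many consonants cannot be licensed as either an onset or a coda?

Under (C)V, the unsyllabifiable consonants are /g/, /k/, /v/, /z/, /g/ (no codas are permitted; onsets are limited to one consonant).

5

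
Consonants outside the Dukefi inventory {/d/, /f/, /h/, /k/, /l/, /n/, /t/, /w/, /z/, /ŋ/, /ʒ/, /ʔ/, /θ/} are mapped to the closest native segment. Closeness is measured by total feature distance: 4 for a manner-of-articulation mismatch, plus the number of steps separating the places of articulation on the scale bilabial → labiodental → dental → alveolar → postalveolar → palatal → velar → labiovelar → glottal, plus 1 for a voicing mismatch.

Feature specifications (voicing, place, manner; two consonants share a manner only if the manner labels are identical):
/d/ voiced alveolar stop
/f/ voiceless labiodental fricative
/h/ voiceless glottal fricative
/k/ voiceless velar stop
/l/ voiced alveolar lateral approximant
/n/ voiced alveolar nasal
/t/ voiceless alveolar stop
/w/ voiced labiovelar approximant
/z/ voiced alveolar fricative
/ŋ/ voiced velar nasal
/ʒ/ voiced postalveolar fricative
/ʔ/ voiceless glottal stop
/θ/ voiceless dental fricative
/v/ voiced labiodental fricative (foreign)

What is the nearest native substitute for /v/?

/f/ is closest: same manner (fricative), place distance 0 (labiodental→labiodental), voicing differs (+1); total 1. Next closest is /z/ at distance 2.

f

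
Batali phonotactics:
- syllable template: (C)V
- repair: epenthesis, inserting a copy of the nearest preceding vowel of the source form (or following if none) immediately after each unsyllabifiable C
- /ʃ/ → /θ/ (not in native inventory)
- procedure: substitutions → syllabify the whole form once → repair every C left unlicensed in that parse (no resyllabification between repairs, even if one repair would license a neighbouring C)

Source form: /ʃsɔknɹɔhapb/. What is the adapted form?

θɔsɔkɔnɔɹɔhapaba

Substitution: /ʃ/ → /θ/, giving /θsɔknɹɔhapb/.
Under (C)V, the unsyllabifiable consonants are /θ/, /k/, /n/, /p/, /b/ (no codas are permitted; onsets are limited to one consonant).
Epenthesis after each stranded consonant: /θ/ → /θɔ/, /k/ → /kɔ/, /n/ → /nɔ/, /p/ → /pa/, /b/ → /ba/.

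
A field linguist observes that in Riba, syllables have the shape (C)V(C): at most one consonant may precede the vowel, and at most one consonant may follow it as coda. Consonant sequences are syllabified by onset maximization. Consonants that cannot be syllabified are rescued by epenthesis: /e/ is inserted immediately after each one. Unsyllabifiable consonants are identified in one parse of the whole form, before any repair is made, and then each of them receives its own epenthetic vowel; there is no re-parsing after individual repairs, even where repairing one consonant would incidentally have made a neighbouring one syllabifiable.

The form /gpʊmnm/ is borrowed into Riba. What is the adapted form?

gepʊmneme

The consonants /g/, /n/, /m/ cannot be parsed into a legal (C)V(C) syllable (at most one coda consonant is licensed; onsets are limited to one consonant).
Each unlicensed consonant becomes the onset of a new syllable: /g/ → /ge/, /n/ → /ne/, /m/ → /me/.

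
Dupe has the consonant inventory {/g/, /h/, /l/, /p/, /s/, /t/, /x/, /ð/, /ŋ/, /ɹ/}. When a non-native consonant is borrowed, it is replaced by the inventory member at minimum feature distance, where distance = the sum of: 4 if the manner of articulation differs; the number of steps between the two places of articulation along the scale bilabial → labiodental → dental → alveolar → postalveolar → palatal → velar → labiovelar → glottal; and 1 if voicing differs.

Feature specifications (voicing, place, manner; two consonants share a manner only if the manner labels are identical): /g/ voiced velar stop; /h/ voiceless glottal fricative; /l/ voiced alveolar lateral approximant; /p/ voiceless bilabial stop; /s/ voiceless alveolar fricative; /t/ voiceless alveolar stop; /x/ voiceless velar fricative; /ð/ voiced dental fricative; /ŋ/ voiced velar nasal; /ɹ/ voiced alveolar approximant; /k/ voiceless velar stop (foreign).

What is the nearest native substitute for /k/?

/g/ is closest: same manner (stop), place distance 0 (velar→velar), voicing differs (+1); total 1. Next closest is /t/ at distance 3.

g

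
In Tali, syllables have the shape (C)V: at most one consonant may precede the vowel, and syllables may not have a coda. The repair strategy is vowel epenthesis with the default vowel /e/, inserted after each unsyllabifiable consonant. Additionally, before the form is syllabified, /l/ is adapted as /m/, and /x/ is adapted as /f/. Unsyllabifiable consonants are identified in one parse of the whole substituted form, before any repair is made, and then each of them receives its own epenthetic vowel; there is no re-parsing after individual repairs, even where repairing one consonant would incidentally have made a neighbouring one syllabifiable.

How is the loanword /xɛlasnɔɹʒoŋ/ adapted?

fɛmasenɔɹeʒoŋe

Substitution: /x/ → /f/, /l/ → /m/, giving /fɛmasnɔɹʒoŋ/.
Syllabifying with onset maximization leaves /s/, /ɹ/, /ŋ/ stranded (no codas are permitted; onsets are limited to one consonant).
Inserting the epenthetic vowel yields /s/ → /se/, /ɹ/ → /ɹe/, /ŋ/ → /ŋe/.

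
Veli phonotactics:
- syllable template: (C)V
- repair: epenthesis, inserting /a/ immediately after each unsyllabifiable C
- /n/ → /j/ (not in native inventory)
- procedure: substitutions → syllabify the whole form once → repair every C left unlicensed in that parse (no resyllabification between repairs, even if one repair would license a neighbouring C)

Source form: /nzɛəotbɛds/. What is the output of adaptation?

Substitution: /n/ → /j/, giving /jzɛəotbɛds/.
Under (C)V, the unsyllabifiable consonants are /j/, /t/, /d/, /s/ (no codas are permitted; onsets are limited to one consonant).
Each unlicensed consonant becomes the onset of a new syllable: /j/ → /ja/, /t/ → /ta/, /d/ → /da/, /s/ → /sa/.

jazɛəotabɛdasa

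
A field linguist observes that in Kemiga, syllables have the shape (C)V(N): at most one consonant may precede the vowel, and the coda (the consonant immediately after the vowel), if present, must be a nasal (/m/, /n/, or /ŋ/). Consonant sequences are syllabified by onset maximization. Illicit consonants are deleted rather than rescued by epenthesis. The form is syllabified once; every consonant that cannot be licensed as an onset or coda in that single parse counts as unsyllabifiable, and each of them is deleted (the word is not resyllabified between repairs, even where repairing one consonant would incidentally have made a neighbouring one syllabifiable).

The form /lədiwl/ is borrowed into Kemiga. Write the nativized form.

lədi

Syllabifying with onset maximization leaves /w/, /l/ stranded (only a nasal (/m/, /n/, or /ŋ/) is licensed in coda position; onsets are limited to one consonant).
Deleting the stranded consonants removes /w/, /l/.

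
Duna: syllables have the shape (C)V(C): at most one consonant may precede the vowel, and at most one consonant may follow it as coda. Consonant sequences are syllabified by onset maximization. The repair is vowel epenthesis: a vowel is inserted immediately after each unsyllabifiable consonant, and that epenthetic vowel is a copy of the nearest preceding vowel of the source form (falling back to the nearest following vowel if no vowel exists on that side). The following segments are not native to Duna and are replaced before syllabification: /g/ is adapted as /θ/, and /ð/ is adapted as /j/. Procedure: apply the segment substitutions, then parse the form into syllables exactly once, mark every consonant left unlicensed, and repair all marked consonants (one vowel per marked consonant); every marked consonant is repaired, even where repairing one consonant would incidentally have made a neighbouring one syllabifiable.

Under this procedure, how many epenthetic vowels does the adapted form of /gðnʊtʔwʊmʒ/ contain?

After substitution the input is /θjnʊtʔwʊmʒ/.
The unsyllabifiable consonants are /θ/, /j/, /ʔ/, /ʒ/; each receives one epenthetic vowel.

4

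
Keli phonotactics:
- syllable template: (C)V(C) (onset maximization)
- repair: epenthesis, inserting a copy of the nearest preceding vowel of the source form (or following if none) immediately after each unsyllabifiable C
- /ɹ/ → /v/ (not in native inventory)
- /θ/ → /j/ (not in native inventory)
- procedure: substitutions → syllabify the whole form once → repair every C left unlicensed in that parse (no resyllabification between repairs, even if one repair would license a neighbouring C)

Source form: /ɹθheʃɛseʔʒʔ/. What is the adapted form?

vejeheʃɛseʔʒeʔe

Substitution: /ɹ/ → /v/, /θ/ → /j/, giving /vjheʃɛseʔʒʔ/.
Under (C)V(C), the unsyllabifiable consonants are /v/, /j/, /ʒ/, /ʔ/ (at most one coda consonant is licensed; onsets are limited to one consonant).
Inserting the epenthetic vowel yields /v/ → /ve/, /j/ → /je/, /ʒ/ → /ʒe/, /ʔ/ → /ʔe/.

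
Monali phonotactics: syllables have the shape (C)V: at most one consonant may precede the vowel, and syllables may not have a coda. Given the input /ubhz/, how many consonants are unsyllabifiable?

The consonants /b/, /h/, /z/ cannot be parsed into a legal (C)V syllable (no codas are permitted; onsets are limited to one consonant).

3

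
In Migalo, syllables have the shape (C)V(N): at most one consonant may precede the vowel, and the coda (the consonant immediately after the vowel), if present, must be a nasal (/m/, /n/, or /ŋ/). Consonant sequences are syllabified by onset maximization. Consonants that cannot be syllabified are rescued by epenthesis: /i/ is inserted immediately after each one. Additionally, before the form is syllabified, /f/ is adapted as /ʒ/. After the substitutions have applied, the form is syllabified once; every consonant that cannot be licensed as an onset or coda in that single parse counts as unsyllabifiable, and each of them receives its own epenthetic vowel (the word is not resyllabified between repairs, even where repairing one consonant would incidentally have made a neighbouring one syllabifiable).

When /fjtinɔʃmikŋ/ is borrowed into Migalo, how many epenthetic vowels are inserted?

After substitution the input is /ʒjtinɔʃmikŋ/.
The unsyllabifiable consonants are /ʒ/, /j/, /ʃ/, /k/, /ŋ/; each receives one epenthetic vowel.

5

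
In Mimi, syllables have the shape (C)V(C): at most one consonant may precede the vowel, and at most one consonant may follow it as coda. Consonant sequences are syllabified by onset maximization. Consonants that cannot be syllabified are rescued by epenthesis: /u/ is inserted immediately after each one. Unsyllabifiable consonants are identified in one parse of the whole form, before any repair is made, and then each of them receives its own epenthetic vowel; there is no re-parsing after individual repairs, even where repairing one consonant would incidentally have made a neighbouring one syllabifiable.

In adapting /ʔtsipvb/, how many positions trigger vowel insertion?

The unsyllabifiable consonants are /ʔ/, /t/, /v/, /b/; each receives one epenthetic vowel.

4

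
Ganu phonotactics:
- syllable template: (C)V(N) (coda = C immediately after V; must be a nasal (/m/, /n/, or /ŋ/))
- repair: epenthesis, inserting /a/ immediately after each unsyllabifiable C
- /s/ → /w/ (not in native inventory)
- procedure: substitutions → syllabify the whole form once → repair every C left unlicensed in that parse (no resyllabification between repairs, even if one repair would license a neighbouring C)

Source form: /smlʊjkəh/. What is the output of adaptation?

Substitution: /s/ → /w/, giving /wmlʊjkəh/.
The consonants /w/, /m/, /j/, /h/ cannot be parsed into a legal (C)V(N) syllable (only a nasal (/m/, /n/, or /ŋ/) is licensed in coda position; onsets are limited to one consonant).
Epenthesis after each stranded consonant: /w/ → /wa/, /m/ → /ma/, /j/ → /ja/, /h/ → /ha/.

wamalʊjakəha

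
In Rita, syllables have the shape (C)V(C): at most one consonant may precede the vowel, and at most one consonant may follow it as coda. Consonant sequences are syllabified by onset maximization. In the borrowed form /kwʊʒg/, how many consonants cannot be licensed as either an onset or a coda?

The consonants /k/, /g/ cannot be parsed into a legal (C)V(C) syllable (at most one coda consonant is licensed; onsets are limited to one consonant).

2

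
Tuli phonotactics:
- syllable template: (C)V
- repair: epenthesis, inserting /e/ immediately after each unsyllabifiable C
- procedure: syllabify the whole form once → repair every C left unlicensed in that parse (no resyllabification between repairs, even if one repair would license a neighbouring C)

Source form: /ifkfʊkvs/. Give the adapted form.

Syllabifying with onset maximization leaves /f/, /k/, /k/, /v/, /s/ stranded (no codas are permitted; onsets are limited to one consonant).
Inserting the epenthetic vowel yields /f/ → /fe/, /k/ → /ke/, /k/ → /ke/, /v/ → /ve/, /s/ → /se/.

ifekefʊkevese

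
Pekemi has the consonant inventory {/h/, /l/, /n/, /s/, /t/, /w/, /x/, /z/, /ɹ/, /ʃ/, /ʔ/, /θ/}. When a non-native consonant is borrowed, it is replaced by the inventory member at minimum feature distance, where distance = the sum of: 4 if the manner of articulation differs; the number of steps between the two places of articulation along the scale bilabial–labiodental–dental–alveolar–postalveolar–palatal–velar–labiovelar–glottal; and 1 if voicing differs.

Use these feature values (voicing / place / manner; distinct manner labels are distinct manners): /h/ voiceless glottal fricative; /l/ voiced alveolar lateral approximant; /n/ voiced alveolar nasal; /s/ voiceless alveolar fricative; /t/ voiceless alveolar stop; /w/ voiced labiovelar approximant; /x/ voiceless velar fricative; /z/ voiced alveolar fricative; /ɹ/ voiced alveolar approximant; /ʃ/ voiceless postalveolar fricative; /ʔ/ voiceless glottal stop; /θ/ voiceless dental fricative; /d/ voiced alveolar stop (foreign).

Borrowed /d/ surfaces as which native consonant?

t

/t/ is closest: same manner (stop), place distance 0 (alveolar→alveolar), voicing differs (+1); total 1. Next closest is /l/ at distance 4.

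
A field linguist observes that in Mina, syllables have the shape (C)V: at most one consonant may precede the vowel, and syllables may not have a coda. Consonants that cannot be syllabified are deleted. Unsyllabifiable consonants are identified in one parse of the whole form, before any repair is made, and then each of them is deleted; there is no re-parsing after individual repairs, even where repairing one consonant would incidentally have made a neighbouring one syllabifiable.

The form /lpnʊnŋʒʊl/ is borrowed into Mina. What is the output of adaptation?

The consonants /l/, /p/, /n/, /ŋ/, /l/ cannot be parsed into a legal (C)V syllable (no codas are permitted; onsets are limited to one consonant).
Deleting the stranded consonants removes /l/, /p/, /n/, /ŋ/, /l/.

nʊʒʊ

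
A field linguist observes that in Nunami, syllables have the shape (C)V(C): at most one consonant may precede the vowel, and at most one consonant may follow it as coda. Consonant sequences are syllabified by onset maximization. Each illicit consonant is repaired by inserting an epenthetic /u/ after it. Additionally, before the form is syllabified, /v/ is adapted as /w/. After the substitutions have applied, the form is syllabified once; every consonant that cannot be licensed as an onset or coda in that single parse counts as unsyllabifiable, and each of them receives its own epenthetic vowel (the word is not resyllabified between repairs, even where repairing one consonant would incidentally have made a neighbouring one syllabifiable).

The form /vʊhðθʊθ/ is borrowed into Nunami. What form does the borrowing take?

wʊhðuθʊθ

Substitution: /v/ → /w/, giving /wʊhðθʊθ/.
Syllabifying with onset maximization leaves /ð/ stranded (at most one coda consonant is licensed; onsets are limited to one consonant).
Each unlicensed consonant becomes the onset of a new syllable: /ð/ → /ðu/.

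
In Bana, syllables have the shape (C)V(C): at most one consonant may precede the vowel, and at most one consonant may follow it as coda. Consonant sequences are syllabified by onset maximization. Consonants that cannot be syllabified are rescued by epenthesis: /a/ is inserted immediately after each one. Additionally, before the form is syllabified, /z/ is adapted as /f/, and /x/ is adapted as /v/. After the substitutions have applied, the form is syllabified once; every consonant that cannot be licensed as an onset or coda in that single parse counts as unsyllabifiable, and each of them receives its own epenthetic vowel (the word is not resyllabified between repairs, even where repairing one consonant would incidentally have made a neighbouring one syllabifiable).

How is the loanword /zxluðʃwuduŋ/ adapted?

favaluðʃawuduŋ

Substitution: /z/ → /f/, /x/ → /v/, giving /fvluðʃwuduŋ/.
The consonants /f/, /v/, /ʃ/ cannot be parsed into a legal (C)V(C) syllable (at most one coda consonant is licensed; onsets are limited to one consonant).
Each unlicensed consonant becomes the onset of a new syllable: /f/ → /fa/, /v/ → /va/, /ʃ/ → /ʃa/.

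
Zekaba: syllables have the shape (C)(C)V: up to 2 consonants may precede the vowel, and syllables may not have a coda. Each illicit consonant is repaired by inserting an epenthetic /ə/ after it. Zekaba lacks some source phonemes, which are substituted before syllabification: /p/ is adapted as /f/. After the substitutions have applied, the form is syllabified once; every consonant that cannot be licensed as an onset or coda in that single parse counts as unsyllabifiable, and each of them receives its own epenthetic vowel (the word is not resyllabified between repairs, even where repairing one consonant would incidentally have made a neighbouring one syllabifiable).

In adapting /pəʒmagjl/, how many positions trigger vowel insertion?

3

After substitution the input is /fəʒmagjl/.
The unsyllabifiable consonants are /g/, /j/, /l/; each receives one epenthetic vowel.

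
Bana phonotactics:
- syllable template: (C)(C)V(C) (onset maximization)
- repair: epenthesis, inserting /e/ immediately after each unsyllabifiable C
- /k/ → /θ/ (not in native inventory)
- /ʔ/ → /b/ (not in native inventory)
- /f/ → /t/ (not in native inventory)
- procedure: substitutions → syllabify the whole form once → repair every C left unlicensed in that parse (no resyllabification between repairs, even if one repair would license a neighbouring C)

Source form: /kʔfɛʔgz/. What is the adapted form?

θebtɛbgeze

Substitution: /k/ → /θ/, /ʔ/ → /b/, /f/ → /t/, giving /θbtɛbgz/.
Syllabifying with onset maximization leaves /θ/, /g/, /z/ stranded (at most one coda consonant is licensed; onsets may contain at most 2 consonants).
Inserting the epenthetic vowel yields /θ/ → /θe/, /g/ → /ge/, /z/ → /ze/.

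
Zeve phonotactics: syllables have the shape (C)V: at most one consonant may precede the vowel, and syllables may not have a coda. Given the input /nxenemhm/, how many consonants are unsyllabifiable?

4

Syllabifying with onset maximization leaves /n/, /m/, /h/, /m/ stranded (no codas are permitted; onsets are limited to one consonant).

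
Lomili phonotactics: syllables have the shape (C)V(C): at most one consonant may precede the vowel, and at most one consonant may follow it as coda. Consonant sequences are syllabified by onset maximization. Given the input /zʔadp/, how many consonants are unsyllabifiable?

The consonants /z/, /p/ cannot be parsed into a legal (C)V(C) syllable (at most one coda consonant is licensed; onsets are limited to one consonant).

2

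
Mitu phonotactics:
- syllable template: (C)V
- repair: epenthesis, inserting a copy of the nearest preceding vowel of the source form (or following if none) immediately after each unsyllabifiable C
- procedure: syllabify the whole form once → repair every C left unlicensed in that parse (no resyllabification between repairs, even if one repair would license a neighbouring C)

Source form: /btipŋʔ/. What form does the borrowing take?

Syllabifying with onset maximization leaves /b/, /p/, /ŋ/, /ʔ/ stranded (no codas are permitted; onsets are limited to one consonant).
Inserting the epenthetic vowel yields /b/ → /bi/, /p/ → /pi/, /ŋ/ → /ŋi/, /ʔ/ → /ʔi/.

bitipiŋiʔi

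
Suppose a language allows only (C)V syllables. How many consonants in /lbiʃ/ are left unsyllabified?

2

Under (C)V, the unsyllabifiable consonants are /l/, /ʃ/ (no codas are permitted; onsets are limited to one consonant).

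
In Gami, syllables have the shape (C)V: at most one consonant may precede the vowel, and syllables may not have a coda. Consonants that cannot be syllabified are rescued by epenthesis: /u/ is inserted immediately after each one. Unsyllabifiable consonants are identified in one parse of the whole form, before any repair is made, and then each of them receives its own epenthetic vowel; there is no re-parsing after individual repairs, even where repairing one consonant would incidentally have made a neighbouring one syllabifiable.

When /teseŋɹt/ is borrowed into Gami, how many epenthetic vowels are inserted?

The unsyllabifiable consonants are /ŋ/, /ɹ/, /t/; each receives one epenthetic vowel.

3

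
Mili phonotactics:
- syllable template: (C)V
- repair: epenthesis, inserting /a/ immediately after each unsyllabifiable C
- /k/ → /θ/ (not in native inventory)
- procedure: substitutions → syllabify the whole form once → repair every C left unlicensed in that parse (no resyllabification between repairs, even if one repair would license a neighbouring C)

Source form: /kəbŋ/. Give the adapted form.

Substitution: /k/ → /θ/, giving /θəbŋ/.
Under (C)V, the unsyllabifiable consonants are /b/, /ŋ/ (no codas are permitted; onsets are limited to one consonant).
Each unlicensed consonant becomes the onset of a new syllable: /b/ → /ba/, /ŋ/ → /ŋa/.

θəbaŋa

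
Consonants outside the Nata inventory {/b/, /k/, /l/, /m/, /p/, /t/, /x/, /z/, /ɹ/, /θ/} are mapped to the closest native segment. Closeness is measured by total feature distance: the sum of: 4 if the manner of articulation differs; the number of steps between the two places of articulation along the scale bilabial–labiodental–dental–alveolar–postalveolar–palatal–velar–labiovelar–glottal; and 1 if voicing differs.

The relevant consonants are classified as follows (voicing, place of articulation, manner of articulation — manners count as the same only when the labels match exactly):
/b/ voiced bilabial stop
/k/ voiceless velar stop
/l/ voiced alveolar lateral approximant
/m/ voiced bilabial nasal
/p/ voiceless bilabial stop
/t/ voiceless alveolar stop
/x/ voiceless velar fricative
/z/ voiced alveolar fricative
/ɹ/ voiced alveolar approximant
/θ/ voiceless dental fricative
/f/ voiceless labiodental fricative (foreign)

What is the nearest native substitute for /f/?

θ

/θ/ is closest: same manner (fricative), place distance 1 (labiodental→dental), same voicing; total 1. Next closest is /z/ at distance 3.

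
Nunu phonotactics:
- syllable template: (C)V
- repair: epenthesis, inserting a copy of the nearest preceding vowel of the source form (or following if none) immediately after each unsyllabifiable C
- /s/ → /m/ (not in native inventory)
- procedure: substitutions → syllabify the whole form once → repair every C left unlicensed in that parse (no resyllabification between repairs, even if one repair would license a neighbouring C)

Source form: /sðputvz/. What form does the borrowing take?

Substitution: /s/ → /m/, giving /mðputvz/.
Syllabifying with onset maximization leaves /m/, /ð/, /t/, /v/, /z/ stranded (no codas are permitted; onsets are limited to one consonant).
Inserting the epenthetic vowel yields /m/ → /mu/, /ð/ → /ðu/, /t/ → /tu/, /v/ → /vu/, /z/ → /zu/.

muðuputuvuzu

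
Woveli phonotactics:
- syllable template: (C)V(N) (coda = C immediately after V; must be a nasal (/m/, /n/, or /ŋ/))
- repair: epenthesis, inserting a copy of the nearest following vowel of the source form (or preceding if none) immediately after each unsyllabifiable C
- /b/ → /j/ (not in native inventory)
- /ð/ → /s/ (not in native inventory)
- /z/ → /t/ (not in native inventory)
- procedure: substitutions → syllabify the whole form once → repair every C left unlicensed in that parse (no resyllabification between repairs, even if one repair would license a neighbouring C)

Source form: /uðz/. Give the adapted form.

Substitution: /ð/ → /s/, /z/ → /t/, giving /ust/.
The consonants /s/, /t/ cannot be parsed into a legal (C)V(N) syllable (only a nasal (/m/, /n/, or /ŋ/) is licensed in coda position; onsets are limited to one consonant).
Inserting the epenthetic vowel yields /s/ → /su/, /t/ → /tu/.

usutu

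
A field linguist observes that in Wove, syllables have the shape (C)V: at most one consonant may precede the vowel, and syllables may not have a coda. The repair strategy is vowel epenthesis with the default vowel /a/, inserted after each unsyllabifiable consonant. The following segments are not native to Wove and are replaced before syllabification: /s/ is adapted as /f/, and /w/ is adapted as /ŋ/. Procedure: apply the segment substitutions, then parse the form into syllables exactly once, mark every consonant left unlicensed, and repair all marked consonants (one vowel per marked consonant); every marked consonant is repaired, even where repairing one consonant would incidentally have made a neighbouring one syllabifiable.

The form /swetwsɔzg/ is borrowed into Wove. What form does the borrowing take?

Substitution: /s/ → /f/, /w/ → /ŋ/, giving /fŋetŋfɔzg/.
The consonants /f/, /t/, /ŋ/, /z/, /g/ cannot be parsed into a legal (C)V syllable (no codas are permitted; onsets are limited to one consonant).
Inserting the epenthetic vowel yields /f/ → /fa/, /t/ → /ta/, /ŋ/ → /ŋa/, /z/ → /za/, /g/ → /ga/.

faŋetaŋafɔzaga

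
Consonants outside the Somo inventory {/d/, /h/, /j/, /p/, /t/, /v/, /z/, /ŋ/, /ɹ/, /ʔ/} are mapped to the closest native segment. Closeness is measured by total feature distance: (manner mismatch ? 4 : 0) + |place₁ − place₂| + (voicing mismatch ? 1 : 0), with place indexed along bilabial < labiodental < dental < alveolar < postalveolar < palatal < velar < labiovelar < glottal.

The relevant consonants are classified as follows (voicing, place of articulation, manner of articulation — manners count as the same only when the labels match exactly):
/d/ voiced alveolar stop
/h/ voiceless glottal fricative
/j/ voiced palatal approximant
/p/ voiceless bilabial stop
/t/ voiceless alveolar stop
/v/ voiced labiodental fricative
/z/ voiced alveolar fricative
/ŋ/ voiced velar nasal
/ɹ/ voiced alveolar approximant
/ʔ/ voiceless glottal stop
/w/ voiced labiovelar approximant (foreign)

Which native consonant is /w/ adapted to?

j

/j/ is closest: same manner (approximant), place distance 2 (labiovelar→palatal), same voicing; total 2. Next closest is /ɹ/ at distance 4.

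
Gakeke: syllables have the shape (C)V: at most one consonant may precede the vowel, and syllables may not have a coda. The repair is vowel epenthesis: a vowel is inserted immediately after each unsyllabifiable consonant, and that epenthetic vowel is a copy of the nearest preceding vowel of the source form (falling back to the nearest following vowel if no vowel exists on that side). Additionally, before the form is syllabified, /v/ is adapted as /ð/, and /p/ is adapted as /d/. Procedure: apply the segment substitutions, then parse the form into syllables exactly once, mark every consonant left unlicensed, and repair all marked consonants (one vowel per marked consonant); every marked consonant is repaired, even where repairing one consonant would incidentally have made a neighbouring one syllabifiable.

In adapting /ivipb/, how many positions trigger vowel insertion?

2

After substitution the input is /iðidb/.
The unsyllabifiable consonants are /d/, /b/; each receives one epenthetic vowel.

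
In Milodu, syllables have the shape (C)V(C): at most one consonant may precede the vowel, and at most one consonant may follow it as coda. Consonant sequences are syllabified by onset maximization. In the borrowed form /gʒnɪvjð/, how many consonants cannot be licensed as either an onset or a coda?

Under (C)V(C), the unsyllabifiable consonants are /g/, /ʒ/, /j/, /ð/ (at most one coda consonant is licensed; onsets are limited to one consonant).

4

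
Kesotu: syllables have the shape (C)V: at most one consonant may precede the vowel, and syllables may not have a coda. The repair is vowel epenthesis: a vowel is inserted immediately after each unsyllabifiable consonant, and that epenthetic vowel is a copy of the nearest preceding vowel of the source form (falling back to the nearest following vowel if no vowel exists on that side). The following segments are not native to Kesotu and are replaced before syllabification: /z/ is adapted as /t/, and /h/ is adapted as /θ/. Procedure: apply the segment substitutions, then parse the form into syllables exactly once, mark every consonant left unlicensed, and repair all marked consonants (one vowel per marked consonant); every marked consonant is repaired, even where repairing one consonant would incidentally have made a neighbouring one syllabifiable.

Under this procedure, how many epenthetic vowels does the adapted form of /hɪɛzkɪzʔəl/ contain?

3

After substitution the input is /θɪɛtkɪtʔəl/.
The unsyllabifiable consonants are /t/, /t/, /l/; each receives one epenthetic vowel.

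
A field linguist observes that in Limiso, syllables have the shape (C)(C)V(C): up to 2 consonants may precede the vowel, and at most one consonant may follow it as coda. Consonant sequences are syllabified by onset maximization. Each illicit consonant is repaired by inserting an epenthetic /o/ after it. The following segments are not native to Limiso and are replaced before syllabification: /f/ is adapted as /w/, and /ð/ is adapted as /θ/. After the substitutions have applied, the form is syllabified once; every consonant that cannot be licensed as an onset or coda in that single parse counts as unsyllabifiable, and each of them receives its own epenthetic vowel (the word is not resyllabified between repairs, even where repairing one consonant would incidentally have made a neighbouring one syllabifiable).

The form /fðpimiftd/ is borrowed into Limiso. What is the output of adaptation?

Substitution: /f/ → /w/, /ð/ → /θ/, giving /wθpimiwtd/.
Syllabifying with onset maximization leaves /w/, /t/, /d/ stranded (at most one coda consonant is licensed; onsets may contain at most 2 consonants).
Epenthesis after each stranded consonant: /w/ → /wo/, /t/ → /to/, /d/ → /do/.

woθpimiwtodo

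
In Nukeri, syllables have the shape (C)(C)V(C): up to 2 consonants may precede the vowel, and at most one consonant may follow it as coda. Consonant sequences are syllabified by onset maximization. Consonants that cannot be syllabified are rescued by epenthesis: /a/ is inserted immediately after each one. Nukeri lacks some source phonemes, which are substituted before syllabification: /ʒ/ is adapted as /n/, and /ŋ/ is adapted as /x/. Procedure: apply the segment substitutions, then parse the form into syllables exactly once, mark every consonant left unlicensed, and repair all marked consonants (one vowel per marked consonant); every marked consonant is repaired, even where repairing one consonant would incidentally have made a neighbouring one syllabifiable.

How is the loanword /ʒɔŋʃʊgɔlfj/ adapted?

Substitution: /ʒ/ → /n/, /ŋ/ → /x/, giving /nɔxʃʊgɔlfj/.
The consonants /f/, /j/ cannot be parsed into a legal (C)(C)V(C) syllable (at most one coda consonant is licensed; onsets may contain at most 2 consonants).
Epenthesis after each stranded consonant: /f/ → /fa/, /j/ → /ja/.

nɔxʃʊgɔlfaja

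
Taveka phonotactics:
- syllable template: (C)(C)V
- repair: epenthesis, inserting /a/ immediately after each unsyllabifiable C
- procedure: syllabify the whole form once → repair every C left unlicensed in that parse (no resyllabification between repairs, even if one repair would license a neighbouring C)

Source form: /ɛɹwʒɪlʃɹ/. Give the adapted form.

ɛɹawʒɪlaʃaɹa

The consonants /ɹ/, /l/, /ʃ/, /ɹ/ cannot be parsed into a legal (C)(C)V syllable (no codas are permitted; onsets may contain at most 2 consonants).
Each unlicensed consonant becomes the onset of a new syllable: /ɹ/ → /ɹa/, /l/ → /la/, /ʃ/ → /ʃa/, /ɹ/ → /ɹa/.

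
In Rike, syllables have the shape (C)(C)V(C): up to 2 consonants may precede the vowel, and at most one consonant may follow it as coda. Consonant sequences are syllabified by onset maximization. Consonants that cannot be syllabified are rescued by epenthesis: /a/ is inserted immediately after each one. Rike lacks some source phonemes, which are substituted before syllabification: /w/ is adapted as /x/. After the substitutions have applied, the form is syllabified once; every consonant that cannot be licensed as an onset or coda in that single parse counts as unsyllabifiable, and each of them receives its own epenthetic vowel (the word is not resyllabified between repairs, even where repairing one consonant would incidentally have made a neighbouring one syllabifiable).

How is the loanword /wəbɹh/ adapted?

xəbɹaha

Substitution: /w/ → /x/, giving /xəbɹh/.
Under (C)(C)V(C), the unsyllabifiable consonants are /ɹ/, /h/ (at most one coda consonant is licensed; onsets may contain at most 2 consonants).
Epenthesis after each stranded consonant: /ɹ/ → /ɹa/, /h/ → /ha/.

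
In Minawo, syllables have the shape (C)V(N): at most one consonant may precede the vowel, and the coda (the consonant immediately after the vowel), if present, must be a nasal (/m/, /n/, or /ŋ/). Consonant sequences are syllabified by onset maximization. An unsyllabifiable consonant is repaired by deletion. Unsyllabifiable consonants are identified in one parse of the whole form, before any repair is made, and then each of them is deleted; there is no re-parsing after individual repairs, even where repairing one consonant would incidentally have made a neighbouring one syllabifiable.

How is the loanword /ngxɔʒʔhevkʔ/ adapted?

xɔhe

Under (C)V(N), the unsyllabifiable consonants are /n/, /g/, /ʒ/, /ʔ/, /v/, /k/, /ʔ/ (only a nasal (/m/, /n/, or /ŋ/) is licensed in coda position; onsets are limited to one consonant).
Deletion applies to /n/, /g/, /ʒ/, /ʔ/, /v/, /k/, /ʔ/.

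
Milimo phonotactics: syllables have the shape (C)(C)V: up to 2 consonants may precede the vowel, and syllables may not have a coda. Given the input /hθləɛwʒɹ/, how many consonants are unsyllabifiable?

Under (C)(C)V, the unsyllabifiable consonants are /h/, /w/, /ʒ/, /ɹ/ (no codas are permitted; onsets may contain at most 2 consonants).

4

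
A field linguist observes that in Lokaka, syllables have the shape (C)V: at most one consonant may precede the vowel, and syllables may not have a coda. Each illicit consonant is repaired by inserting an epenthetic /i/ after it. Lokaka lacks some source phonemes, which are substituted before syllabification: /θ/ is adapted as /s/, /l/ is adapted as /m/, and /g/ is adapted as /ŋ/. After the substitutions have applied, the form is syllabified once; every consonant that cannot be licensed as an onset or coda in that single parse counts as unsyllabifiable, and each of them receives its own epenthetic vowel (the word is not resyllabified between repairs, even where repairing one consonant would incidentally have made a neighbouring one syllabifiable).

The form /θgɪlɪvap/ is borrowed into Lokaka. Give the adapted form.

Substitution: /θ/ → /s/, /g/ → /ŋ/, /l/ → /m/, giving /sŋɪmɪvap/.
The consonants /s/, /p/ cannot be parsed into a legal (C)V syllable (no codas are permitted; onsets are limited to one consonant).
Epenthesis after each stranded consonant: /s/ → /si/, /p/ → /pi/.

siŋɪmɪvapi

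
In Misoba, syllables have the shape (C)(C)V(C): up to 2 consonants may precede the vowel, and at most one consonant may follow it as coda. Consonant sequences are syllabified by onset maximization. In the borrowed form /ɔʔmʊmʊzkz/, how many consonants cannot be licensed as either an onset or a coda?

Under (C)(C)V(C), the unsyllabifiable consonants are /k/, /z/ (at most one coda consonant is licensed; onsets may contain at most 2 consonants).

2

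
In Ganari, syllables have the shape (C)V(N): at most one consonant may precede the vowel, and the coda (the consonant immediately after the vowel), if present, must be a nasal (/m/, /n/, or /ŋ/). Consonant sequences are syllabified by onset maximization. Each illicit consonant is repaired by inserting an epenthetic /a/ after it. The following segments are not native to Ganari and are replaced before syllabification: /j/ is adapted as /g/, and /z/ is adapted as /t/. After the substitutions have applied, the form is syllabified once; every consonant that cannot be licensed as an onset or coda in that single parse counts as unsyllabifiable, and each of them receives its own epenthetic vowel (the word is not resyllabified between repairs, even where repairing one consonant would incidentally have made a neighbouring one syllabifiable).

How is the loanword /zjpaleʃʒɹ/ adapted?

tagapaleʃaʒaɹa

Substitution: /z/ → /t/, /j/ → /g/, giving /tgpaleʃʒɹ/.
Syllabifying with onset maximization leaves /t/, /g/, /ʃ/, /ʒ/, /ɹ/ stranded (only a nasal (/m/, /n/, or /ŋ/) is licensed in coda position; onsets are limited to one consonant).
Each unlicensed consonant becomes the onset of a new syllable: /t/ → /ta/, /g/ → /ga/, /ʃ/ → /ʃa/, /ʒ/ → /ʒa/, /ɹ/ → /ɹa/.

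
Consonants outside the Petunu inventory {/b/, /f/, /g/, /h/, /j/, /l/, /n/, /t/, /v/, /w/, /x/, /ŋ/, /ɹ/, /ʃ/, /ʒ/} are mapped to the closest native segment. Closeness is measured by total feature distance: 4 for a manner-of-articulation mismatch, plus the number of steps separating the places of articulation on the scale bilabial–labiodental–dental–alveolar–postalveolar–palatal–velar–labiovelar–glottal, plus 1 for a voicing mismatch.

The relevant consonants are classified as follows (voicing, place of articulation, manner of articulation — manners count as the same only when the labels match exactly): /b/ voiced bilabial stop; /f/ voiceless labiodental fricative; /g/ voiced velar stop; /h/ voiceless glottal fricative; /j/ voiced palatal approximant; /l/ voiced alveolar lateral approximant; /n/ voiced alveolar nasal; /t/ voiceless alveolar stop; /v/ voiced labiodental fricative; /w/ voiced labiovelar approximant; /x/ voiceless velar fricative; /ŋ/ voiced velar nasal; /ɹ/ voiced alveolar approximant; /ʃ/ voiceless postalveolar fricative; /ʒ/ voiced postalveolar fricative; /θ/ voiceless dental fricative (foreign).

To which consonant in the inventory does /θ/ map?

/f/ is closest: same manner (fricative), place distance 1 (dental→labiodental), same voicing; total 1. Next closest is /v/ at distance 2.

f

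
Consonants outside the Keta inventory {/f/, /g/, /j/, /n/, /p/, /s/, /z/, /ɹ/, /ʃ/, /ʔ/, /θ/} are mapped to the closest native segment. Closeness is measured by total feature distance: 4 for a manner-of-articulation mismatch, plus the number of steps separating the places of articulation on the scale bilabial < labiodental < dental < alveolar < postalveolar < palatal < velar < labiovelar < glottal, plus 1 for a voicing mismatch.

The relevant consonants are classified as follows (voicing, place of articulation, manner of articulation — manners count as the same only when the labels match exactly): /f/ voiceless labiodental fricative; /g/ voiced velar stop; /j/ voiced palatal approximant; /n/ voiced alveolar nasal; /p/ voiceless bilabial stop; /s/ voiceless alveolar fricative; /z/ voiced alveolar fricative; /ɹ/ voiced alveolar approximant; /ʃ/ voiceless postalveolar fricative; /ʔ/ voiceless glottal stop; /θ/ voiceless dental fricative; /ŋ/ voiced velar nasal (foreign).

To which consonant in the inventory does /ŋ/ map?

n

/n/ is closest: same manner (nasal), place distance 3 (velar→alveolar), same voicing; total 3. Next closest is /g/ at distance 4.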